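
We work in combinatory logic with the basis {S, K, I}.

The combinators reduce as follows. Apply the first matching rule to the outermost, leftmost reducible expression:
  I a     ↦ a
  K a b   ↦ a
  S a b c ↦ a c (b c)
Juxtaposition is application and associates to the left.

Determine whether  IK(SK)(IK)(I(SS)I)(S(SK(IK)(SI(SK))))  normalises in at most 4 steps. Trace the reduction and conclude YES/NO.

Answer: NO — after 4 steps the term is S(SK(IK)(SI(SK))), not yet normal

Working:
  start: IK(SK)(IK)(I(SS)I)(S(SK(IK)(SI(SK))))
  step 1: K(SK)(IK)(I(SS)I)(S(SK(IK)(SI(SK))))
  step 2: SK(I(SS)I)(S(SK(IK)(SI(SK))))
  step 3: K(S(SK(IK)(SI(SK))))(I(SS)I(S(SK(IK)(SI(SK)))))
  step 4: S(SK(IK)(SI(SK)))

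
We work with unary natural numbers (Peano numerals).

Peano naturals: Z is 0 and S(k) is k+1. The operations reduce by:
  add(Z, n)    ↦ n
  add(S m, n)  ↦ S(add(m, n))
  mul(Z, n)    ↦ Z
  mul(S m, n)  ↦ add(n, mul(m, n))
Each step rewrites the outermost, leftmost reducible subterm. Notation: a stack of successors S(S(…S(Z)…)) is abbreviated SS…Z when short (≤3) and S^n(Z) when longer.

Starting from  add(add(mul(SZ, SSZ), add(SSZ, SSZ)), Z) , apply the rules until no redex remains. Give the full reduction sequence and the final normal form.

Answer: normal form = S^6(Z)  (in 18 steps)

Reduction:
  start: add(add(mul(SZ, SSZ), add(SSZ, SSZ)), Z)
  →1  add(add(add(SSZ, mul(Z, SSZ)), add(SSZ, SSZ)), Z)
  →2  add(add(S(add(SZ, mul(Z, SSZ))), add(SSZ, SSZ)), Z)
  →3  add(S(add(add(SZ, mul(Z, SSZ)), add(SSZ, SSZ))), Z)
  →4  S(add(add(add(SZ, mul(Z, SSZ)), add(SSZ, SSZ)), Z))
  →5  S(add(add(S(add(Z, mul(Z, SSZ))), add(SSZ, SSZ)), Z))
  →6  S(add(S(add(add(Z, mul(Z, SSZ)), add(SSZ, SSZ))), Z))
  →7  S(S(add(add(add(Z, mul(Z, SSZ)), add(SSZ, SSZ)), Z)))
  →8  S(S(add(add(mul(Z, SSZ), add(SSZ, SSZ)), Z)))
  →9  S(S(add(add(Z, add(SSZ, SSZ)), Z)))
  →10  S(S(add(add(SSZ, SSZ), Z)))
  →11  S(S(add(S(add(SZ, SSZ)), Z)))
  →12  S(S(S(add(add(SZ, SSZ), Z))))
  →13  S(S(S(add(S(add(Z, SSZ)), Z))))
  →14  S(S(S(S(add(add(Z, SSZ), Z)))))
  →15  S(S(S(S(add(SSZ, Z)))))
  →16  S(S(S(S(S(add(SZ, Z))))))
  →17  S(S(S(S(S(S(add(Z, Z)))))))
  →18  S^6(Z)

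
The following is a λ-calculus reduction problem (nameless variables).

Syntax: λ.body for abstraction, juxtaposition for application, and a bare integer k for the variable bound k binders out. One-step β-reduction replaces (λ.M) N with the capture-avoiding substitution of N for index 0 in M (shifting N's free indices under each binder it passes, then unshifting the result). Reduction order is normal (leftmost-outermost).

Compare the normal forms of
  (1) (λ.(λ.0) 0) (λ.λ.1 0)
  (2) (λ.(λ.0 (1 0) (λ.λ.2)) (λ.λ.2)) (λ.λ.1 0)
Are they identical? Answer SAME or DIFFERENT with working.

Answer: SAME — A ⇓ λ.λ.1 0, B ⇓ λ.λ.1 0

Derivation:
Term A:
  start: (λ.(λ.0) 0) (λ.λ.1 0)
  [1] (λ.0) (λ.λ.1 0)
  [2] λ.λ.1 0

Term B:
  start: (λ.(λ.0 (1 0) (λ.λ.2)) (λ.λ.2)) (λ.λ.1 0)
  [1] (λ.0 ((λ.λ.1 0) 0) (λ.λ.2)) (λ.λ.λ.λ.1 0)
  [2] (λ.λ.λ.λ.1 0) ((λ.λ.1 0) (λ.λ.λ.λ.1 0)) (λ.λ.λ.λ.λ.λ.1 0)
  [3] (λ.λ.λ.1 0) (λ.λ.λ.λ.λ.λ.1 0)
  [4] λ.λ.1 0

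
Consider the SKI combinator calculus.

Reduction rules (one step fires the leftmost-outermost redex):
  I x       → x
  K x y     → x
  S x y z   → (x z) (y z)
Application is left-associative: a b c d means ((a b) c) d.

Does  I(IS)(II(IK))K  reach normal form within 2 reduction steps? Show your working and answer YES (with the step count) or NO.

Answer: NO — after 2 steps the term is S(II(IK))K, not yet normal

Reduction:
  start: I(IS)(II(IK))K
  [1] IS(II(IK))K
  [2] S(II(IK))K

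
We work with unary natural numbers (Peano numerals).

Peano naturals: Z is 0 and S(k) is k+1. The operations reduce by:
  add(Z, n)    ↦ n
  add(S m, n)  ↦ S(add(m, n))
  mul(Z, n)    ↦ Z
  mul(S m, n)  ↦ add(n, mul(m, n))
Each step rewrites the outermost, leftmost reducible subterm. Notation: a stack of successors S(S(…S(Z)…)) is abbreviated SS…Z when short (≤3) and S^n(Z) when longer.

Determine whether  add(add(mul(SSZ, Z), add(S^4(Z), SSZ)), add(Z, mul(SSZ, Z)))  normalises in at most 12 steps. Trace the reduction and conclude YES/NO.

Answer: NO — after 12 steps the term is S(S(S(add(add(SZ, SSZ), add(Z, mul(SSZ, Z)))))), not yet normal

Derivation:
  start: add(add(mul(SSZ, Z), add(S^4(Z), SSZ)), add(Z, mul(SSZ, Z)))
  step 1: add(add(add(Z, mul(SZ, Z)), add(S^4(Z), SSZ)), add(Z, mul(SSZ, Z)))
  step 2: add(add(mul(SZ, Z), add(S^4(Z), SSZ)), add(Z, mul(SSZ, Z)))
  step 3: add(add(add(Z, mul(Z, Z)), add(S^4(Z), SSZ)), add(Z, mul(SSZ, Z)))
  step 4: add(add(mul(Z, Z), add(S^4(Z), SSZ)), add(Z, mul(SSZ, Z)))
  step 5: add(add(Z, add(S^4(Z), SSZ)), add(Z, mul(SSZ, Z)))
  step 6: add(add(S^4(Z), SSZ), add(Z, mul(SSZ, Z)))
  step 7: add(S(add(SSSZ, SSZ)), add(Z, mul(SSZ, Z)))
  step 8: S(add(add(SSSZ, SSZ), add(Z, mul(SSZ, Z))))
  step 9: S(add(S(add(SSZ, SSZ)), add(Z, mul(SSZ, Z))))
  step 10: S(S(add(add(SSZ, SSZ), add(Z, mul(SSZ, Z)))))
  step 11: S(S(add(S(add(SZ, SSZ)), add(Z, mul(SSZ, Z)))))
  step 12: S(S(S(add(add(SZ, SSZ), add(Z, mul(SSZ, Z))))))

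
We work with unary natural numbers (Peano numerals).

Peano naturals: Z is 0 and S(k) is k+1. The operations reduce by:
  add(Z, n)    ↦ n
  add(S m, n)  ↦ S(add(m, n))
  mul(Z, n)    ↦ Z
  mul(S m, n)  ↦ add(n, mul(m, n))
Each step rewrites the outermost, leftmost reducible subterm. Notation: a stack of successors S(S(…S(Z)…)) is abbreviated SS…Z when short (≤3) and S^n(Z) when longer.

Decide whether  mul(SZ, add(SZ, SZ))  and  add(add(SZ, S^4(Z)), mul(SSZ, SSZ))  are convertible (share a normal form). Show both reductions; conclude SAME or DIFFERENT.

Term A:
  start: mul(SZ, add(SZ, SZ))
  step 1: add(add(SZ, SZ), mul(Z, add(SZ, SZ)))
  step 2: add(S(add(Z, SZ)), mul(Z, add(SZ, SZ)))
  step 3: S(add(add(Z, SZ), mul(Z, add(SZ, SZ))))
  step 4: S(add(SZ, mul(Z, add(SZ, SZ))))
  step 5: S(S(add(Z, mul(Z, add(SZ, SZ)))))
  step 6: S(S(mul(Z, add(SZ, SZ))))
  step 7: SSZ

Term B:
  start: add(add(SZ, S^4(Z)), mul(SSZ, SSZ))
  step 1: add(S(add(Z, S^4(Z))), mul(SSZ, SSZ))
  step 2: S(add(add(Z, S^4(Z)), mul(SSZ, SSZ)))
  step 3: S(add(S^4(Z), mul(SSZ, SSZ)))
  step 4: S(S(add(SSSZ, mul(SSZ, SSZ))))
  step 5: S(S(S(add(SSZ, mul(SSZ, SSZ)))))
  step 6: S(S(S(S(add(SZ, mul(SSZ, SSZ))))))
  step 7: S(S(S(S(S(add(Z, mul(SSZ, SSZ)))))))
  step 8: S(S(S(S(S(mul(SSZ, SSZ))))))
  step 9: S(S(S(S(S(add(SSZ, mul(SZ, SSZ)))))))
  step 10: S(S(S(S(S(S(add(SZ, mul(SZ, SSZ))))))))
  step 11: S(S(S(S(S(S(S(add(Z, mul(SZ, SSZ)))))))))
  step 12: S(S(S(S(S(S(S(mul(SZ, SSZ))))))))
  step 13: S(S(S(S(S(S(S(add(SSZ, mul(Z, SSZ)))))))))
  step 14: S(S(S(S(S(S(S(S(add(SZ, mul(Z, SSZ))))))))))
  step 15: S(S(S(S(S(S(S(S(S(add(Z, mul(Z, SSZ)))))))))))
  step 16: S(S(S(S(S(S(S(S(S(mul(Z, SSZ))))))))))
  step 17: S^9(Z)

Answer: DIFFERENT — A ⇓ SSZ, B ⇓ S^9(Z)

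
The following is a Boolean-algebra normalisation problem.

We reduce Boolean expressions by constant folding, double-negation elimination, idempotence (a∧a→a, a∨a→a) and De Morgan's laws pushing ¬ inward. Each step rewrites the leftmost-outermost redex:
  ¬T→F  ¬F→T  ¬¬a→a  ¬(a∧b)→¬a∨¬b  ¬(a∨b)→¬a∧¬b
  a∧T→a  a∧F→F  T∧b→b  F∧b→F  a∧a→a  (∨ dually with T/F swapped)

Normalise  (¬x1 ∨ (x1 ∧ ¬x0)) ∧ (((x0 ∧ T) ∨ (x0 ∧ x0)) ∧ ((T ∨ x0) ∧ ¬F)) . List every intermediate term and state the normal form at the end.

  start: (¬x1 ∨ (x1 ∧ ¬x0)) ∧ (((x0 ∧ T) ∨ (x0 ∧ x0)) ∧ ((T ∨ x0) ∧ ¬F))
  [1] (¬x1 ∨ (x1 ∧ ¬x0)) ∧ ((x0 ∨ (x0 ∧ x0)) ∧ ((T ∨ x0) ∧ ¬F))
  [2] (¬x1 ∨ (x1 ∧ ¬x0)) ∧ ((x0 ∨ x0) ∧ ((T ∨ x0) ∧ ¬F))
  [3] (¬x1 ∨ (x1 ∧ ¬x0)) ∧ (x0 ∧ ((T ∨ x0) ∧ ¬F))
  [4] (¬x1 ∨ (x1 ∧ ¬x0)) ∧ (x0 ∧ (T ∧ ¬F))
  [5] (¬x1 ∨ (x1 ∧ ¬x0)) ∧ (x0 ∧ ¬F)
  [6] (¬x1 ∨ (x1 ∧ ¬x0)) ∧ (x0 ∧ T)
  [7] (¬x1 ∨ (x1 ∧ ¬x0)) ∧ x0

Answer: normal form = (¬x1 ∨ (x1 ∧ ¬x0)) ∧ x0  (in 7 steps)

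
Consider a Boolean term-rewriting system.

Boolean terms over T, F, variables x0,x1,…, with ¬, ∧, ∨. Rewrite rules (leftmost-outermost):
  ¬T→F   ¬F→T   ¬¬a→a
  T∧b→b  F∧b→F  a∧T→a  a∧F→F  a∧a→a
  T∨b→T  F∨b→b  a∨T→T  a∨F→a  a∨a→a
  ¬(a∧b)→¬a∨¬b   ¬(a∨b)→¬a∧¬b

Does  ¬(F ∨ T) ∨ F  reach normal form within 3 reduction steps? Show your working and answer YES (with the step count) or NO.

  start: ¬(F ∨ T) ∨ F
  step 1: ¬(F ∨ T)
  step 2: ¬F ∧ ¬T
  step 3: T ∧ ¬T

Answer: NO — after 3 steps the term is T ∧ ¬T, not yet normal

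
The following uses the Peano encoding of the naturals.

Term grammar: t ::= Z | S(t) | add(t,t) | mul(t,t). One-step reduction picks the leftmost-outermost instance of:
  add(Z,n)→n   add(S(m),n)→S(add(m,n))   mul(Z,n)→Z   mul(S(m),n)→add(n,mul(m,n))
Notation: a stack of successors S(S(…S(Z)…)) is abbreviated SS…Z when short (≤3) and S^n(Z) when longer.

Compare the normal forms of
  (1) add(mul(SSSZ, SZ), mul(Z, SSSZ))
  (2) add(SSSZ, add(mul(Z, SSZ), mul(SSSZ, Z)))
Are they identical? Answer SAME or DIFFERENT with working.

Term A:
  start: add(mul(SSSZ, SZ), mul(Z, SSSZ))
  [1] add(add(SZ, mul(SSZ, SZ)), mul(Z, SSSZ))
  [2] add(S(add(Z, mul(SSZ, SZ))), mul(Z, SSSZ))
  [3] S(add(add(Z, mul(SSZ, SZ)), mul(Z, SSSZ)))
  [4] S(add(mul(SSZ, SZ), mul(Z, SSSZ)))
  [5] S(add(add(SZ, mul(SZ, SZ)), mul(Z, SSSZ)))
  [6] S(add(S(add(Z, mul(SZ, SZ))), mul(Z, SSSZ)))
  [7] S(S(add(add(Z, mul(SZ, SZ)), mul(Z, SSSZ))))
  [8] S(S(add(mul(SZ, SZ), mul(Z, SSSZ))))
  [9] S(S(add(add(SZ, mul(Z, SZ)), mul(Z, SSSZ))))
  [10] S(S(add(S(add(Z, mul(Z, SZ))), mul(Z, SSSZ))))
  [11] S(S(S(add(add(Z, mul(Z, SZ)), mul(Z, SSSZ)))))
  [12] S(S(S(add(mul(Z, SZ), mul(Z, SSSZ)))))
  [13] S(S(S(add(Z, mul(Z, SSSZ)))))
  [14] S(S(S(mul(Z, SSSZ))))
  [15] SSSZ

Term B:
  start: add(SSSZ, add(mul(Z, SSZ), mul(SSSZ, Z)))
  [1] S(add(SSZ, add(mul(Z, SSZ), mul(SSSZ, Z))))
  [2] S(S(add(SZ, add(mul(Z, SSZ), mul(SSSZ, Z)))))
  [3] S(S(S(add(Z, add(mul(Z, SSZ), mul(SSSZ, Z))))))
  [4] S(S(S(add(mul(Z, SSZ), mul(SSSZ, Z)))))
  [5] S(S(S(add(Z, mul(SSSZ, Z)))))
  [6] S(S(S(mul(SSSZ, Z))))
  [7] S(S(S(add(Z, mul(SSZ, Z)))))
  [8] S(S(S(mul(SSZ, Z))))
  [9] S(S(S(add(Z, mul(SZ, Z)))))
  [10] S(S(S(mul(SZ, Z))))
  [11] S(S(S(add(Z, mul(Z, Z)))))
  [12] S(S(S(mul(Z, Z))))
  [13] SSSZ

Answer: SAME — A ⇓ SSSZ, B ⇓ SSSZ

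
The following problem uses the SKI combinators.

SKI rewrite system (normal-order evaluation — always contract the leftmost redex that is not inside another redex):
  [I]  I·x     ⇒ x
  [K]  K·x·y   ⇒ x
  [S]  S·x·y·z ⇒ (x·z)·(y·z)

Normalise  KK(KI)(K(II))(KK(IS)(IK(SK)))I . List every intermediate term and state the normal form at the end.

  start: KK(KI)(K(II))(KK(IS)(IK(SK)))I
  [1] K(K(II))(KK(IS)(IK(SK)))I
  [2] K(II)I
  [3] II
  [4] I

Answer: normal form = I  (in 4 steps)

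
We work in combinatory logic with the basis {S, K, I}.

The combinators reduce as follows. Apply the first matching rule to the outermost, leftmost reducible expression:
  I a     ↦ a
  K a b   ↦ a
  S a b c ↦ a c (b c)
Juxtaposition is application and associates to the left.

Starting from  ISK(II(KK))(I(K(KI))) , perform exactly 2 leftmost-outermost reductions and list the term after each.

Answer: after 2 steps: K(I(K(KI)))(II(KK)(I(K(KI))))

Working:
  start: ISK(II(KK))(I(K(KI)))
  [1] SK(II(KK))(I(K(KI)))
  [2] K(I(K(KI)))(II(KK)(I(K(KI))))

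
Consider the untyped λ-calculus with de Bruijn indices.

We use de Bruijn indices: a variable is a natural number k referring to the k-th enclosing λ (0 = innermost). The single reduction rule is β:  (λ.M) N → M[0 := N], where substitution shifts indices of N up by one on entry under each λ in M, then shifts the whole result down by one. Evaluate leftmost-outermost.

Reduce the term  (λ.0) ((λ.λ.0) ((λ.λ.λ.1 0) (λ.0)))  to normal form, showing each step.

  start: (λ.0) ((λ.λ.0) ((λ.λ.λ.1 0) (λ.0)))
  →1  (λ.λ.0) ((λ.λ.λ.1 0) (λ.0))
  →2  λ.0

Answer: normal form = λ.0  (in 2 steps)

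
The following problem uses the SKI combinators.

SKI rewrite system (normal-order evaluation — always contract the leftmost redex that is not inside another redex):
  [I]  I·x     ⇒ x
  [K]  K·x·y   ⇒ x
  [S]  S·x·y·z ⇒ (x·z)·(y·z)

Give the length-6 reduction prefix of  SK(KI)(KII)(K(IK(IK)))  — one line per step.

  start: SK(KI)(KII)(K(IK(IK)))
  [1] K(KII)(KI(KII))(K(IK(IK)))
  [2] KII(K(IK(IK)))
  [3] I(K(IK(IK)))
  [4] K(IK(IK))
  [5] K(K(IK))
  [6] K(KK)

Answer: after 6 steps: K(KK)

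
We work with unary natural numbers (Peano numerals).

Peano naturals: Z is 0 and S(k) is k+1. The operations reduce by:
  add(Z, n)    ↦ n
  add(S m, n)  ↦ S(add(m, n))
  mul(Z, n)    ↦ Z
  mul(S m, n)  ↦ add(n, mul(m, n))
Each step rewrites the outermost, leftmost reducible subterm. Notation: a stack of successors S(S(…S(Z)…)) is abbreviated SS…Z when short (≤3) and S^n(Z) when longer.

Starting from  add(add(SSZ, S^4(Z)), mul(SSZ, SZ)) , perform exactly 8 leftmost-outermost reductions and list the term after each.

  start: add(add(SSZ, S^4(Z)), mul(SSZ, SZ))
  [1] add(S(add(SZ, S^4(Z))), mul(SSZ, SZ))
  [2] S(add(add(SZ, S^4(Z)), mul(SSZ, SZ)))
  [3] S(add(S(add(Z, S^4(Z))), mul(SSZ, SZ)))
  [4] S(S(add(add(Z, S^4(Z)), mul(SSZ, SZ))))
  [5] S(S(add(S^4(Z), mul(SSZ, SZ))))
  [6] S(S(S(add(SSSZ, mul(SSZ, SZ)))))
  [7] S(S(S(S(add(SSZ, mul(SSZ, SZ))))))
  [8] S(S(S(S(S(add(SZ, mul(SSZ, SZ)))))))

Answer: after 8 steps: S(S(S(S(S(add(SZ, mul(SSZ, SZ)))))))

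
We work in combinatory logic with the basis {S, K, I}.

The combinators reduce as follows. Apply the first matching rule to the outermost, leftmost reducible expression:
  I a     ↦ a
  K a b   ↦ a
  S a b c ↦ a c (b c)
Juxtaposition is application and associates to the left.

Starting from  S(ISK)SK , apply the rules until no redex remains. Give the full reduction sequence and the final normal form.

Answer: normal form = SK  (in 4 steps)

Working:
  start: S(ISK)SK
  →1  ISKK(SK)
  →2  SKK(SK)
  →3  K(SK)(K(SK))
  →4  SK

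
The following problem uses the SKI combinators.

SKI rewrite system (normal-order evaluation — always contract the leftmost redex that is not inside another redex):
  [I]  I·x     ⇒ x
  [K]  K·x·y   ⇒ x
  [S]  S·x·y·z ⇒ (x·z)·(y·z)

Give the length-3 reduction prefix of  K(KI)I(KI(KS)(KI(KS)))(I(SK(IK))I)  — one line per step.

Answer: after 3 steps: I(SK(IK))I

Derivation:
  start: K(KI)I(KI(KS)(KI(KS)))(I(SK(IK))I)
  step 1: KI(KI(KS)(KI(KS)))(I(SK(IK))I)
  step 2: I(I(SK(IK))I)
  step 3: I(SK(IK))I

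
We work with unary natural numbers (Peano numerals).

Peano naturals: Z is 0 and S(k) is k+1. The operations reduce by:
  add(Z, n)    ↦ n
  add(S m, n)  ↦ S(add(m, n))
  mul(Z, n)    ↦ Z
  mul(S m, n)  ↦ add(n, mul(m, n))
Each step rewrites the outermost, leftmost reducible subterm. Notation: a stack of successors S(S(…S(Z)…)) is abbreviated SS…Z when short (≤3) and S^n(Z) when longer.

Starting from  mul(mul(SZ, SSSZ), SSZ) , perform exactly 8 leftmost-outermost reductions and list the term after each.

Answer: after 8 steps: S(S(add(SSZ, mul(add(SZ, mul(Z, SSSZ)), SSZ))))

Reduction:
  start: mul(mul(SZ, SSSZ), SSZ)
  [1] mul(add(SSSZ, mul(Z, SSSZ)), SSZ)
  [2] mul(S(add(SSZ, mul(Z, SSSZ))), SSZ)
  [3] add(SSZ, mul(add(SSZ, mul(Z, SSSZ)), SSZ))
  [4] S(add(SZ, mul(add(SSZ, mul(Z, SSSZ)), SSZ)))
  [5] S(S(add(Z, mul(add(SSZ, mul(Z, SSSZ)), SSZ))))
  [6] S(S(mul(add(SSZ, mul(Z, SSSZ)), SSZ)))
  [7] S(S(mul(S(add(SZ, mul(Z, SSSZ))), SSZ)))
  [8] S(S(add(SSZ, mul(add(SZ, mul(Z, SSSZ)), SSZ))))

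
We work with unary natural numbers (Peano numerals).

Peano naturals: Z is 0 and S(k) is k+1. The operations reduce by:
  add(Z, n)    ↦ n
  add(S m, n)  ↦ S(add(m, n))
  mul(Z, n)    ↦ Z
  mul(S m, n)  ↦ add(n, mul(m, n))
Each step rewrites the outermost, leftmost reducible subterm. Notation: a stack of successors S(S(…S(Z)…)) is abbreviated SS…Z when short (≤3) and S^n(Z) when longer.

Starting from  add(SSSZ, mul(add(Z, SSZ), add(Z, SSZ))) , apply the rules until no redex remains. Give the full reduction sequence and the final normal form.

  start: add(SSSZ, mul(add(Z, SSZ), add(Z, SSZ)))
  [1] S(add(SSZ, mul(add(Z, SSZ), add(Z, SSZ))))
  [2] S(S(add(SZ, mul(add(Z, SSZ), add(Z, SSZ)))))
  [3] S(S(S(add(Z, mul(add(Z, SSZ), add(Z, SSZ))))))
  [4] S(S(S(mul(add(Z, SSZ), add(Z, SSZ)))))
  [5] S(S(S(mul(SSZ, add(Z, SSZ)))))
  [6] S(S(S(add(add(Z, SSZ), mul(SZ, add(Z, SSZ))))))
  [7] S(S(S(add(SSZ, mul(SZ, add(Z, SSZ))))))
  [8] S(S(S(S(add(SZ, mul(SZ, add(Z, SSZ)))))))
  [9] S(S(S(S(S(add(Z, mul(SZ, add(Z, SSZ))))))))
  [10] S(S(S(S(S(mul(SZ, add(Z, SSZ)))))))
  [11] S(S(S(S(S(add(add(Z, SSZ), mul(Z, add(Z, SSZ))))))))
  [12] S(S(S(S(S(add(SSZ, mul(Z, add(Z, SSZ))))))))
  [13] S(S(S(S(S(S(add(SZ, mul(Z, add(Z, SSZ)))))))))
  [14] S(S(S(S(S(S(S(add(Z, mul(Z, add(Z, SSZ))))))))))
  [15] S(S(S(S(S(S(S(mul(Z, add(Z, SSZ)))))))))
  [16] S^7(Z)

Answer: normal form = S^7(Z)  (in 16 steps)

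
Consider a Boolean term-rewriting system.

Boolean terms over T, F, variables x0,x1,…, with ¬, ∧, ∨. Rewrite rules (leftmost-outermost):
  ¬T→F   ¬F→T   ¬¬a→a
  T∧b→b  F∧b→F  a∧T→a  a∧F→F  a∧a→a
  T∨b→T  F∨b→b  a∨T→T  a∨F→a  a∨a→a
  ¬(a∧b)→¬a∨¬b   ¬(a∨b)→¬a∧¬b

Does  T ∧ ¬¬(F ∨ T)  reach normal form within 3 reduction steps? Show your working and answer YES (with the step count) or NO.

Answer: YES — reaches normal form T in 3 ≤ 3 steps

Working:
  start: T ∧ ¬¬(F ∨ T)
  [1] ¬¬(F ∨ T)
  [2] F ∨ T
  [3] T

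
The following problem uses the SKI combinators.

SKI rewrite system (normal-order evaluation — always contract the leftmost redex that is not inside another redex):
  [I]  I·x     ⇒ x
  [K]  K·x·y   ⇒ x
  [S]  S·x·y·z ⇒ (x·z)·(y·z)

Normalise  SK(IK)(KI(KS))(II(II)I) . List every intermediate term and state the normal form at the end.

Answer: normal form = I  (in 8 steps)

Working:
  start: SK(IK)(KI(KS))(II(II)I)
  step 1: K(KI(KS))(IK(KI(KS)))(II(II)I)
  step 2: KI(KS)(II(II)I)
  step 3: I(II(II)I)
  step 4: II(II)I
  step 5: I(II)I
  step 6: III
  step 7: II
  step 8: I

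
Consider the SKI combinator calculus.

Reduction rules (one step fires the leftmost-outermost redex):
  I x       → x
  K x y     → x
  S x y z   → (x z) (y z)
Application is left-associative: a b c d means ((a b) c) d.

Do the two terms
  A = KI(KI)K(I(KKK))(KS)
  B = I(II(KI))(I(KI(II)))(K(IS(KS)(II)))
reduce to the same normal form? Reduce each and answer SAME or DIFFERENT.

Term A:
  start: KI(KI)K(I(KKK))(KS)
  step 1: IK(I(KKK))(KS)
  step 2: K(I(KKK))(KS)
  step 3: I(KKK)
  step 4: KKK
  step 5: K

Term B:
  start: I(II(KI))(I(KI(II)))(K(IS(KS)(II)))
  step 1: II(KI)(I(KI(II)))(K(IS(KS)(II)))
  step 2: I(KI)(I(KI(II)))(K(IS(KS)(II)))
  step 3: KI(I(KI(II)))(K(IS(KS)(II)))
  step 4: I(K(IS(KS)(II)))
  step 5: K(IS(KS)(II))
  step 6: K(S(KS)(II))
  step 7: K(S(KS)I)

Answer: DIFFERENT — A ⇓ K, B ⇓ K(S(KS)I)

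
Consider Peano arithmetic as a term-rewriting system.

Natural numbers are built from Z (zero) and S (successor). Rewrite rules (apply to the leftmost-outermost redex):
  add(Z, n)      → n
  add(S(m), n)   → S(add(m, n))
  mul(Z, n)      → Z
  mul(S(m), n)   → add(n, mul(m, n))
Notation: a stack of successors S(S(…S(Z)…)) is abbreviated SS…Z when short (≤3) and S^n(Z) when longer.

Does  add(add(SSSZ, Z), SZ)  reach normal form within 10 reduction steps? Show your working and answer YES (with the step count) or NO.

  start: add(add(SSSZ, Z), SZ)
  →1  add(S(add(SSZ, Z)), SZ)
  →2  S(add(add(SSZ, Z), SZ))
  →3  S(add(S(add(SZ, Z)), SZ))
  →4  S(S(add(add(SZ, Z), SZ)))
  →5  S(S(add(S(add(Z, Z)), SZ)))
  →6  S(S(S(add(add(Z, Z), SZ))))
  →7  S(S(S(add(Z, SZ))))
  →8  S^4(Z)

Answer: YES — reaches normal form S^4(Z) in 8 ≤ 10 steps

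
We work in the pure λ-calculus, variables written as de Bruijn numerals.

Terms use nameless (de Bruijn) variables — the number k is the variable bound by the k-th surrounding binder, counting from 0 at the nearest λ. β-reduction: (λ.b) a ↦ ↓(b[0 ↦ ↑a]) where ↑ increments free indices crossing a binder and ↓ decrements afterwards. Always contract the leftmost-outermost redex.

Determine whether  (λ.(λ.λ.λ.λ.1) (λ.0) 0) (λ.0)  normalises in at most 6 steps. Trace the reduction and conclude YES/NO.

  start: (λ.(λ.λ.λ.λ.1) (λ.0) 0) (λ.0)
  step 1: (λ.λ.λ.λ.1) (λ.0) (λ.0)
  step 2: (λ.λ.λ.1) (λ.0)
  step 3: λ.λ.1

Answer: YES — reaches normal form λ.λ.1 in 3 ≤ 6 steps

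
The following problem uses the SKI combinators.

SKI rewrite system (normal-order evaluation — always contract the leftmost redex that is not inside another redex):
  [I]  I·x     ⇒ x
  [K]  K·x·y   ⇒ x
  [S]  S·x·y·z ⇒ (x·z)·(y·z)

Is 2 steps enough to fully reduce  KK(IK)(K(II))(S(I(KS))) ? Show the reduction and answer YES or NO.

  start: KK(IK)(K(II))(S(I(KS)))
  step 1: K(K(II))(S(I(KS)))
  step 2: K(II)

Answer: NO — after 2 steps the term is K(II), not yet normal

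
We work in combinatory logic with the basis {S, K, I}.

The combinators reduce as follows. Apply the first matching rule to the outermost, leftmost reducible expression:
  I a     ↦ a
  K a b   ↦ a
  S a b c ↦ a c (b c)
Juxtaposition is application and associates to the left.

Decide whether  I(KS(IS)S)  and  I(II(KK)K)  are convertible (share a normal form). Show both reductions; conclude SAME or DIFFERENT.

Term A:
  start: I(KS(IS)S)
  →1  KS(IS)S
  →2  SS

Term B:
  start: I(II(KK)K)
  →1  II(KK)K
  →2  I(KK)K
  →3  KKK
  →4  K

Answer: DIFFERENT — A ⇓ SS, B ⇓ K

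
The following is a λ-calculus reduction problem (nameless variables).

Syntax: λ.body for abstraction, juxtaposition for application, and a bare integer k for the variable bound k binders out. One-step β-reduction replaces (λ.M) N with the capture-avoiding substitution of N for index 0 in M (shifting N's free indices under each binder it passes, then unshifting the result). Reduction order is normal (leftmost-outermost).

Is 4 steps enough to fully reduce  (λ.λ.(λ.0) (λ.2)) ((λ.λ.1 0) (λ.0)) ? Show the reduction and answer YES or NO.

Answer: YES — reaches normal form λ.λ.λ.0 in 4 ≤ 4 steps

Derivation:
  start: (λ.λ.(λ.0) (λ.2)) ((λ.λ.1 0) (λ.0))
  step 1: λ.(λ.0) (λ.(λ.λ.1 0) (λ.0))
  step 2: λ.λ.(λ.λ.1 0) (λ.0)
  step 3: λ.λ.λ.(λ.0) 0
  step 4: λ.λ.λ.0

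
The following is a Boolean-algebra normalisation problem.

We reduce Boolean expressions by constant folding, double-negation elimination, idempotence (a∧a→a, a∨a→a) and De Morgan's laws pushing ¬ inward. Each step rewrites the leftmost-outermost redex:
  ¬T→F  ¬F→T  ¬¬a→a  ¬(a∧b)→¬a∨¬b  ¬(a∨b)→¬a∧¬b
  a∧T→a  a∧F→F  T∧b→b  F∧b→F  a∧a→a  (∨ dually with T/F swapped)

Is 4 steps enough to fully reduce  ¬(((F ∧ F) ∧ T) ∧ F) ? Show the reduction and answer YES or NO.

Answer: NO — after 4 steps the term is (¬F ∨ ¬T) ∨ ¬F, not yet normal

Reduction:
  start: ¬(((F ∧ F) ∧ T) ∧ F)
  [1] ¬((F ∧ F) ∧ T) ∨ ¬F
  [2] (¬(F ∧ F) ∨ ¬T) ∨ ¬F
  [3] ((¬F ∨ ¬F) ∨ ¬T) ∨ ¬F
  [4] (¬F ∨ ¬T) ∨ ¬F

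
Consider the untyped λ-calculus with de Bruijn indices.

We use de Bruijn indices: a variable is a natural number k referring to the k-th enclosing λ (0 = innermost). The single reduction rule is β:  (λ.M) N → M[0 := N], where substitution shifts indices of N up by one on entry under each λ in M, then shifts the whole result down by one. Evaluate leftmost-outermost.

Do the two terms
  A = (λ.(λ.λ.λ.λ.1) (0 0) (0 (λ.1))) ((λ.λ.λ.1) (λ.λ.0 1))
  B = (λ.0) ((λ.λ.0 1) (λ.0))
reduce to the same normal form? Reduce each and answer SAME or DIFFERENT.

Answer: DIFFERENT — A ⇓ λ.λ.1, B ⇓ λ.0 (λ.0)

Working:
Term A:
  start: (λ.(λ.λ.λ.λ.1) (0 0) (0 (λ.1))) ((λ.λ.λ.1) (λ.λ.0 1))
  step 1: (λ.λ.λ.λ.1) ((λ.λ.λ.1) (λ.λ.0 1) ((λ.λ.λ.1) (λ.λ.0 1))) ((λ.λ.λ.1) (λ.λ.0 1) (λ.(λ.λ.λ.1) (λ.λ.0 1)))
  step 2: (λ.λ.λ.1) ((λ.λ.λ.1) (λ.λ.0 1) (λ.(λ.λ.λ.1) (λ.λ.0 1)))
  step 3: λ.λ.1

Term B:
  start: (λ.0) ((λ.λ.0 1) (λ.0))
  step 1: (λ.λ.0 1) (λ.0)
  step 2: λ.0 (λ.0)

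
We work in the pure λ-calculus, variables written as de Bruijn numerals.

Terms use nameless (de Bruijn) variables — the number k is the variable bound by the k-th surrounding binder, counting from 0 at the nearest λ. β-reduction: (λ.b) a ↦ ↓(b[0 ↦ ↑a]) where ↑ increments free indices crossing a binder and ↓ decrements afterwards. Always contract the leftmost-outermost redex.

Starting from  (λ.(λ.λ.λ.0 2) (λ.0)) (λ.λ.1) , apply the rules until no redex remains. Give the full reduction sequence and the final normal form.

Answer: normal form = λ.λ.0 (λ.0)  (in 2 steps)

Derivation:
  start: (λ.(λ.λ.λ.0 2) (λ.0)) (λ.λ.1)
  [1] (λ.λ.λ.0 2) (λ.0)
  [2] λ.λ.0 (λ.0)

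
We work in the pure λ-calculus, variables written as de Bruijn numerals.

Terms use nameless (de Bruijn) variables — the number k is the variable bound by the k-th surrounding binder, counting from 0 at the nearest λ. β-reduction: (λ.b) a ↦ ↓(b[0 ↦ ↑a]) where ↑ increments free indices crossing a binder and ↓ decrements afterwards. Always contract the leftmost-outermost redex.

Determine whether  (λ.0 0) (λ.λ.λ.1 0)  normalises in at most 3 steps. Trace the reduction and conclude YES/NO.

Answer: YES — reaches normal form λ.λ.1 0 in 2 ≤ 3 steps

Derivation:
  start: (λ.0 0) (λ.λ.λ.1 0)
  step 1: (λ.λ.λ.1 0) (λ.λ.λ.1 0)
  step 2: λ.λ.1 0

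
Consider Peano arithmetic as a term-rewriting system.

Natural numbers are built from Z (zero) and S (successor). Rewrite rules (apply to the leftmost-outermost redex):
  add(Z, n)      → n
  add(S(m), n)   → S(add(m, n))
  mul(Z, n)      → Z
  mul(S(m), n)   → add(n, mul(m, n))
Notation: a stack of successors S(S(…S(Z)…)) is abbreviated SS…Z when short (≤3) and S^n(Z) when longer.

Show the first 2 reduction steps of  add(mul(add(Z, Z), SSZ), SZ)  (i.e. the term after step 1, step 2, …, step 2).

Answer: after 2 steps: add(Z, SZ)

Working:
  start: add(mul(add(Z, Z), SSZ), SZ)
  →1  add(mul(Z, SSZ), SZ)
  →2  add(Z, SZ)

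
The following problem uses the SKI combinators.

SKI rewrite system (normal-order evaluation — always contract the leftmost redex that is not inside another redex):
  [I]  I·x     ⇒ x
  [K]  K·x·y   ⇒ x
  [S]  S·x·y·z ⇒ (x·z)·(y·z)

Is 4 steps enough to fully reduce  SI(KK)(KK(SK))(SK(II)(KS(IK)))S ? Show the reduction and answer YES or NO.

  start: SI(KK)(KK(SK))(SK(II)(KS(IK)))S
  [1] I(KK(SK))(KK(KK(SK)))(SK(II)(KS(IK)))S
  [2] KK(SK)(KK(KK(SK)))(SK(II)(KS(IK)))S
  [3] K(KK(KK(SK)))(SK(II)(KS(IK)))S
  [4] KK(KK(SK))S

Answer: NO — after 4 steps the term is KK(KK(SK))S, not yet normal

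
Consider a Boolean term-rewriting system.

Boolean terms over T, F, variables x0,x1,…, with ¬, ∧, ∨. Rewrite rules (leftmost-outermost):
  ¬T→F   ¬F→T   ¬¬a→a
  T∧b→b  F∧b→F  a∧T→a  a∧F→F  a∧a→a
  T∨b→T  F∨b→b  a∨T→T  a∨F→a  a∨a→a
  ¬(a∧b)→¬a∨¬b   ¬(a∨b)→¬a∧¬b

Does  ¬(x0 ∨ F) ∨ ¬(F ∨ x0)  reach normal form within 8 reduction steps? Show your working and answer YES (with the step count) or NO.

Answer: YES — reaches normal form ¬x0 in 7 ≤ 8 steps

Derivation:
  start: ¬(x0 ∨ F) ∨ ¬(F ∨ x0)
  step 1: (¬x0 ∧ ¬F) ∨ ¬(F ∨ x0)
  step 2: (¬x0 ∧ T) ∨ ¬(F ∨ x0)
  step 3: ¬x0 ∨ ¬(F ∨ x0)
  step 4: ¬x0 ∨ (¬F ∧ ¬x0)
  step 5: ¬x0 ∨ (T ∧ ¬x0)
  step 6: ¬x0 ∨ ¬x0
  step 7: ¬x0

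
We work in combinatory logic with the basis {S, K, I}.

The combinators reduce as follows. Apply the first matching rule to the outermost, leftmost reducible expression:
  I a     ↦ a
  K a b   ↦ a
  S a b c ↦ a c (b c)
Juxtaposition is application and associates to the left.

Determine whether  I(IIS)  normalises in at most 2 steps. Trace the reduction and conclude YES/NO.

Answer: NO — after 2 steps the term is IS, not yet normal

Working:
  start: I(IIS)
  [1] IIS
  [2] IS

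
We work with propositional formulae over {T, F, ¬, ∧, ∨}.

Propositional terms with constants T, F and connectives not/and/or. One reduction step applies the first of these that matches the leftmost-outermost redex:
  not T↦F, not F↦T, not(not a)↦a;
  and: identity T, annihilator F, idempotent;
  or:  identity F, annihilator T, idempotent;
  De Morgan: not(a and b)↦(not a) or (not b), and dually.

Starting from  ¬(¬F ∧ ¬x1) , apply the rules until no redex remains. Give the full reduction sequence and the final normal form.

  start: ¬(¬F ∧ ¬x1)
  [1] ¬¬F ∨ ¬¬x1
  [2] F ∨ ¬¬x1
  [3] ¬¬x1
  [4] x1

Answer: normal form = x1  (in 4 steps)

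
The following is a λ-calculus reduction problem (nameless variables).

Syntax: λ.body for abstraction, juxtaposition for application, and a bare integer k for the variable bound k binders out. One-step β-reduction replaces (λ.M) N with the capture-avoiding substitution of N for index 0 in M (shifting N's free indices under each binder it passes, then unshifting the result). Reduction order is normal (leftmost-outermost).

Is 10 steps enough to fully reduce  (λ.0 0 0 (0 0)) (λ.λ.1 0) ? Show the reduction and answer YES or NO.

  start: (λ.0 0 0 (0 0)) (λ.λ.1 0)
  [1] (λ.λ.1 0) (λ.λ.1 0) (λ.λ.1 0) ((λ.λ.1 0) (λ.λ.1 0))
  [2] (λ.(λ.λ.1 0) 0) (λ.λ.1 0) ((λ.λ.1 0) (λ.λ.1 0))
  [3] (λ.λ.1 0) (λ.λ.1 0) ((λ.λ.1 0) (λ.λ.1 0))
  [4] (λ.(λ.λ.1 0) 0) ((λ.λ.1 0) (λ.λ.1 0))
  [5] (λ.λ.1 0) ((λ.λ.1 0) (λ.λ.1 0))
  [6] λ.(λ.λ.1 0) (λ.λ.1 0) 0
  [7] λ.(λ.(λ.λ.1 0) 0) 0
  [8] λ.(λ.λ.1 0) 0
  [9] λ.λ.1 0

Answer: YES — reaches normal form λ.λ.1 0 in 9 ≤ 10 steps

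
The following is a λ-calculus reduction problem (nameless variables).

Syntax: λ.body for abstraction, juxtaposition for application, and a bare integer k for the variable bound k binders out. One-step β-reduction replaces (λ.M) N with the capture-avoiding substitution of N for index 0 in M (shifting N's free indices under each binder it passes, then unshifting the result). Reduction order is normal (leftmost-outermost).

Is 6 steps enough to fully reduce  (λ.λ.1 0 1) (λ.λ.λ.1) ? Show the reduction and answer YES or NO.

Answer: YES — reaches normal form λ.λ.λ.λ.λ.1 in 3 ≤ 6 steps

Working:
  start: (λ.λ.1 0 1) (λ.λ.λ.1)
  step 1: λ.(λ.λ.λ.1) 0 (λ.λ.λ.1)
  step 2: λ.(λ.λ.1) (λ.λ.λ.1)
  step 3: λ.λ.λ.λ.λ.1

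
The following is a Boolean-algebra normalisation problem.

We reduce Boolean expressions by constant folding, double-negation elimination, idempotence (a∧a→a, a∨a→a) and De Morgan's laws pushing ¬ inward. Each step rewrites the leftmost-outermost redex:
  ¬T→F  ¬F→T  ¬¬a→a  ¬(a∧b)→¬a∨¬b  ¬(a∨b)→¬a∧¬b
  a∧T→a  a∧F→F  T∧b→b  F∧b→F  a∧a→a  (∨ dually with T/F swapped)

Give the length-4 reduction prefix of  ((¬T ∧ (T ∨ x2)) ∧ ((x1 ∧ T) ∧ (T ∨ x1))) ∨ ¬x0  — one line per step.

  start: ((¬T ∧ (T ∨ x2)) ∧ ((x1 ∧ T) ∧ (T ∨ x1))) ∨ ¬x0
  →1  ((F ∧ (T ∨ x2)) ∧ ((x1 ∧ T) ∧ (T ∨ x1))) ∨ ¬x0
  →2  (F ∧ ((x1 ∧ T) ∧ (T ∨ x1))) ∨ ¬x0
  →3  F ∨ ¬x0
  →4  ¬x0

Answer: after 4 steps: ¬x0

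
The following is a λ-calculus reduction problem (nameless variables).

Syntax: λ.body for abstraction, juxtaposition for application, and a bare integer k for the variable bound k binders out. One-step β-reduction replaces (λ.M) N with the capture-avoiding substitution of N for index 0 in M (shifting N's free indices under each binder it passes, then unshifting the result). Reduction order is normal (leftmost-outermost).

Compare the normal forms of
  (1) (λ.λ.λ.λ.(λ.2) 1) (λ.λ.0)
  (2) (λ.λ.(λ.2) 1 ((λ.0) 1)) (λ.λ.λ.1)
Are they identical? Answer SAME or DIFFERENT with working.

Answer: SAME — A ⇓ λ.λ.λ.1, B ⇓ λ.λ.λ.1

Working:
Term A:
  start: (λ.λ.λ.λ.(λ.2) 1) (λ.λ.0)
  →1  λ.λ.λ.(λ.2) 1
  →2  λ.λ.λ.1

Term B:
  start: (λ.λ.(λ.2) 1 ((λ.0) 1)) (λ.λ.λ.1)
  →1  λ.(λ.λ.λ.λ.1) (λ.λ.λ.1) ((λ.0) (λ.λ.λ.1))
  →2  λ.(λ.λ.λ.1) ((λ.0) (λ.λ.λ.1))
  →3  λ.λ.λ.1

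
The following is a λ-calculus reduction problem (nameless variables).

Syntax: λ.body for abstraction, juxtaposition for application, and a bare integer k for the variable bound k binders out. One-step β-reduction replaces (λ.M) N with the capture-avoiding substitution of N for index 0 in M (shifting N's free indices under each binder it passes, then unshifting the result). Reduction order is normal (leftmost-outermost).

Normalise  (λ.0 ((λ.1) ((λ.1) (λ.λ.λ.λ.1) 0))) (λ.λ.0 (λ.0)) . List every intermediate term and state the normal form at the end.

  start: (λ.0 ((λ.1) ((λ.1) (λ.λ.λ.λ.1) 0))) (λ.λ.0 (λ.0))
  →1  (λ.λ.0 (λ.0)) ((λ.λ.λ.0 (λ.0)) ((λ.λ.λ.0 (λ.0)) (λ.λ.λ.λ.1) (λ.λ.0 (λ.0))))
  →2  λ.0 (λ.0)

Answer: normal form = λ.0 (λ.0)  (in 2 steps)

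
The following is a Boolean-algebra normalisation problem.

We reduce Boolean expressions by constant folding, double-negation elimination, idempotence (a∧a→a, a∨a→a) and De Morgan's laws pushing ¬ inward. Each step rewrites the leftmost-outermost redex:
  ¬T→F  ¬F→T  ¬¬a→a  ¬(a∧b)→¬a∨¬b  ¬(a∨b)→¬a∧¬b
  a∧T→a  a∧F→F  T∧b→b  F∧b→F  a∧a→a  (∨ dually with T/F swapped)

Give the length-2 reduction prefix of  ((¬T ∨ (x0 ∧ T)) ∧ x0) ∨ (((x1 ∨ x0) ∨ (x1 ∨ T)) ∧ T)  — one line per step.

Answer: after 2 steps: ((x0 ∧ T) ∧ x0) ∨ (((x1 ∨ x0) ∨ (x1 ∨ T)) ∧ T)

Working:
  start: ((¬T ∨ (x0 ∧ T)) ∧ x0) ∨ (((x1 ∨ x0) ∨ (x1 ∨ T)) ∧ T)
  step 1: ((F ∨ (x0 ∧ T)) ∧ x0) ∨ (((x1 ∨ x0) ∨ (x1 ∨ T)) ∧ T)
  step 2: ((x0 ∧ T) ∧ x0) ∨ (((x1 ∨ x0) ∨ (x1 ∨ T)) ∧ T)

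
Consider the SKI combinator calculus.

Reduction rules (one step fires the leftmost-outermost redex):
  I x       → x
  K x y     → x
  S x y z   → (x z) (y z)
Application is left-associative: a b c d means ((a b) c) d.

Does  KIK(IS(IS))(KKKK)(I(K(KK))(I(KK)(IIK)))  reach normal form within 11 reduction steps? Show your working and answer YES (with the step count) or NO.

Answer: YES — reaches normal form S(KK)K in 9 ≤ 11 steps

Derivation:
  start: KIK(IS(IS))(KKKK)(I(K(KK))(I(KK)(IIK)))
  step 1: I(IS(IS))(KKKK)(I(K(KK))(I(KK)(IIK)))
  step 2: IS(IS)(KKKK)(I(K(KK))(I(KK)(IIK)))
  step 3: S(IS)(KKKK)(I(K(KK))(I(KK)(IIK)))
  step 4: IS(I(K(KK))(I(KK)(IIK)))(KKKK(I(K(KK))(I(KK)(IIK))))
  step 5: S(I(K(KK))(I(KK)(IIK)))(KKKK(I(K(KK))(I(KK)(IIK))))
  step 6: S(K(KK)(I(KK)(IIK)))(KKKK(I(K(KK))(I(KK)(IIK))))
  step 7: S(KK)(KKKK(I(K(KK))(I(KK)(IIK))))
  step 8: S(KK)(KK(I(K(KK))(I(KK)(IIK))))
  step 9: S(KK)K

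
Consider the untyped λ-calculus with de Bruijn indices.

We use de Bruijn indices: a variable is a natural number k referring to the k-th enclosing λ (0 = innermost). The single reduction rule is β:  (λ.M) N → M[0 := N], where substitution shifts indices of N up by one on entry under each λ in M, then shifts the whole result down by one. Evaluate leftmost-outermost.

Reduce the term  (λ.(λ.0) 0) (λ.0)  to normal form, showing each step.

  start: (λ.(λ.0) 0) (λ.0)
  →1  (λ.0) (λ.0)
  →2  λ.0

Answer: normal form = λ.0  (in 2 steps)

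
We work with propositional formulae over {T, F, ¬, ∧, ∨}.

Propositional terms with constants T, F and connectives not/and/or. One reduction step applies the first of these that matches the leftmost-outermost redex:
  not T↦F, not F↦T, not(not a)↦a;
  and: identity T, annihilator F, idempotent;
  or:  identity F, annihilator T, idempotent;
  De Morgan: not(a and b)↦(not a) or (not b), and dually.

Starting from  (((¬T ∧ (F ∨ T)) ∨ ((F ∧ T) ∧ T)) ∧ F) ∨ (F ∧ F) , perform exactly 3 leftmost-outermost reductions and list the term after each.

Answer: after 3 steps: F

Derivation:
  start: (((¬T ∧ (F ∨ T)) ∨ ((F ∧ T) ∧ T)) ∧ F) ∨ (F ∧ F)
  [1] F ∨ (F ∧ F)
  [2] F ∧ F
  [3] F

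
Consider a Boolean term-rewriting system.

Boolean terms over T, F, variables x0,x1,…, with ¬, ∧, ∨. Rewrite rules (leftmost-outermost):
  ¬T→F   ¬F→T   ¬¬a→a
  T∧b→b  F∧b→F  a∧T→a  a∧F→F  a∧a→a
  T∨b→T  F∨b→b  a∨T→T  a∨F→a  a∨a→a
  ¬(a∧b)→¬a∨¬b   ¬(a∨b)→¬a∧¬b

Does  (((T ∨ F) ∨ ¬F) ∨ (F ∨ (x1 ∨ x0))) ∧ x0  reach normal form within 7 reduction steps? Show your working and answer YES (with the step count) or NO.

  start: (((T ∨ F) ∨ ¬F) ∨ (F ∨ (x1 ∨ x0))) ∧ x0
  [1] ((T ∨ ¬F) ∨ (F ∨ (x1 ∨ x0))) ∧ x0
  [2] (T ∨ (F ∨ (x1 ∨ x0))) ∧ x0
  [3] T ∧ x0
  [4] x0

Answer: YES — reaches normal form x0 in 4 ≤ 7 steps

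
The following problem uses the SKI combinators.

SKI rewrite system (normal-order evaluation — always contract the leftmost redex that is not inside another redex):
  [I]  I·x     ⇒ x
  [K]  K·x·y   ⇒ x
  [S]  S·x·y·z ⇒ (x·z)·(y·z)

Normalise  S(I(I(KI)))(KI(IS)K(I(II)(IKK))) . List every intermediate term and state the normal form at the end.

  start: S(I(I(KI)))(KI(IS)K(I(II)(IKK)))
  [1] S(I(KI))(KI(IS)K(I(II)(IKK)))
  [2] S(KI)(KI(IS)K(I(II)(IKK)))
  [3] S(KI)(IK(I(II)(IKK)))
  [4] S(KI)(K(I(II)(IKK)))
  [5] S(KI)(K(II(IKK)))
  [6] S(KI)(K(I(IKK)))
  [7] S(KI)(K(IKK))
  [8] S(KI)(K(KK))

Answer: normal form = S(KI)(K(KK))  (in 8 steps)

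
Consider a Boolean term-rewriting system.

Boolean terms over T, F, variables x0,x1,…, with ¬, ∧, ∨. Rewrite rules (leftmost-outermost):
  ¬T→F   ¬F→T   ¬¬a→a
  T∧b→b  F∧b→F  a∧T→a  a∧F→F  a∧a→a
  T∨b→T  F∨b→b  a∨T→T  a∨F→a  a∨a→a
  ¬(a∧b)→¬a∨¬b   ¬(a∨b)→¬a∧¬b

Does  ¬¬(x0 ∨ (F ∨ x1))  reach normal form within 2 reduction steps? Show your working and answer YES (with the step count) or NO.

Answer: YES — reaches normal form x0 ∨ x1 in 2 ≤ 2 steps

Working:
  start: ¬¬(x0 ∨ (F ∨ x1))
  step 1: x0 ∨ (F ∨ x1)
  step 2: x0 ∨ x1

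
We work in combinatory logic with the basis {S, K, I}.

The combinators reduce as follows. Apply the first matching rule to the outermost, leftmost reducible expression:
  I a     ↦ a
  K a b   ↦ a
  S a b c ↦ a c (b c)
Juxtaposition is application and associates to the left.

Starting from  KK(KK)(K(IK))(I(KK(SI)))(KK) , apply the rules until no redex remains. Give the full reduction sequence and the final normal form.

Answer: normal form = K  (in 4 steps)

Working:
  start: KK(KK)(K(IK))(I(KK(SI)))(KK)
  [1] K(K(IK))(I(KK(SI)))(KK)
  [2] K(IK)(KK)
  [3] IK
  [4] K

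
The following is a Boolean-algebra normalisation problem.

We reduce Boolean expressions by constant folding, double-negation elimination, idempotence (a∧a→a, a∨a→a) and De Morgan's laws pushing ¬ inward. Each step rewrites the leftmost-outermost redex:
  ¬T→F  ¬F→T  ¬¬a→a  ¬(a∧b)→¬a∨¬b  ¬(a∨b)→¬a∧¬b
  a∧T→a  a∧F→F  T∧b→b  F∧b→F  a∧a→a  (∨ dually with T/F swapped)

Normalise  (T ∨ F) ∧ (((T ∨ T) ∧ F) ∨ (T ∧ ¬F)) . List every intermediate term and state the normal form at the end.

Answer: normal form = T  (in 6 steps)

Derivation:
  start: (T ∨ F) ∧ (((T ∨ T) ∧ F) ∨ (T ∧ ¬F))
  →1  T ∧ (((T ∨ T) ∧ F) ∨ (T ∧ ¬F))
  →2  ((T ∨ T) ∧ F) ∨ (T ∧ ¬F)
  →3  F ∨ (T ∧ ¬F)
  →4  T ∧ ¬F
  →5  ¬F
  →6  T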